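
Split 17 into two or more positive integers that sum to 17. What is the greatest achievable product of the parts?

486

Define prod[k] = max over 1≤i<k of i · max(k−i, prod[k−i]); the inner max lets the remainder stay uncut if that's better.
prod[2] = 1×max(1,0) = 1×1 = 1
prod[3] = 1×max(2,1) = 1×2 = 2
prod[4] = 2×max(2,1) = 2×2 = 4
prod[5] = 2×max(3,2) = 2×3 = 6
prod[6] = 3×max(3,2) = 3×3 = 9
prod[7] = 2×max(5,6) = 2×6 = 12
prod[8] = 2×max(6,9) = 2×9 = 18
prod[9] = 3×max(6,9) = 3×9 = 27
prod[10] = 2×max(8,18) = 2×18 = 36
prod[11] = 2×max(9,27) = 2×27 = 54
prod[12] = 3×max(9,27) = 3×27 = 81
prod[13] = 2×max(11,54) = 2×54 = 108
prod[14] = 2×max(12,81) = 2×81 = 162
prod[15] = 3×max(12,81) = 3×81 = 243
prod[16] = 2×max(14,162) = 2×162 = 324
prod[17] = 2×max(15,243) = 2×243 = 486
One optimal split: 3 + 3 + 3 + 3 + 3 + 2; product 3×3×3×3×3×2 = 486.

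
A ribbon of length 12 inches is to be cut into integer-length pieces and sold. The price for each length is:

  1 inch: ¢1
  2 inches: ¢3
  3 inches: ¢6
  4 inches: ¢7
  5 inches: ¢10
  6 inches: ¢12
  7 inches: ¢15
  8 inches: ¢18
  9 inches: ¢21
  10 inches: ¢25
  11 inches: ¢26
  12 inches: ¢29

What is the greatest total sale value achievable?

29

Let R[k] be the best obtainable value from length k. For each k, try every first piece i and keep the best of price[i] + R[k−i].
R[1] = 1
R[2] = max(1+1, 3+0) = 3
R[3] = max(1+3, 3+1, 6+0) = 6
R[4] = max(1+6, 3+3, 6+1, 7+0) = 7
R[5] = max(1+7, 3+6, 6+3, 7+1, 10+0) = 10
R[6] = max(1+10, 3+7, 6+6, 7+3, 10+1, 12+0) = 12
R[7] = max(1+12, 3+10, 6+7, …, 12+1, 15+0) = 15
R[8] = max(1+15, 3+12, 6+10, …, 15+1, 18+0) = 18
R[9] = max(1+18, 3+15, 6+12, …, 18+1, 21+0) = 21
R[10] = max(1+21, 3+18, 6+15, …, 21+1, 25+0) = 25
R[11] = max(1+25, 3+21, 6+18, …, 25+1, 26+0) = 26
R[12] = max(1+26, 3+25, 6+21, …, 26+1, 29+0) = 29
Best is to sell the whole 12-inch piece uncut for ¢29.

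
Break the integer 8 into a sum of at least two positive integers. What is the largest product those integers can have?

18

Define P[k] = max over 1≤i<k of i · max(k−i, P[k−i]); the inner max lets the remainder stay uncut if that's better.
Small cases: P[2]=1, P[3]=2.
P[4] = max(1*3, 2*2, 3*1) = 4
P[5] = max(1*4, 2*3, 3*2, 4*1) = 6
P[6] = max(1*6, 2*4, 3*3, 4*2, 5*1) = 9
P[7] = max(1*9, 2*6, 3*4, 4*3, 5*2, 6*1) = 12
P[8] = max(1*12, 2*9, 3*6, …, 6*2, 7*1) = 18
One optimal split: 3 + 3 + 2; product 3*3*2 = 18.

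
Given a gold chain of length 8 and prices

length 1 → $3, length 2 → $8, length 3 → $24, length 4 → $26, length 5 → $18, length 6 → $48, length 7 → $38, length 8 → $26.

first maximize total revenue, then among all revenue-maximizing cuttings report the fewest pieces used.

Consider every possible first cut. r[k] is the best of p[i]+r[k−i] over all sellable i≤k.
r[1] = 3
r[2] = 8
r[3] = 24
r[4] = 27  (first piece 1, then r[3]=24)
r[5] = 32  (first piece 2, then r[3]=24)
r[6] = 48  (first piece 3, then r[3]=24)
r[7] = 51  (first piece 1, then r[6]=48)
r[8] = 56  (first piece 2, then r[6]=48)
Maximum revenue is $56.
Now minimize piece count subject to staying optimal: for each k, pieces[k] = 1 + min over i with p[i]+r[k−i]=r[k] of pieces[k−i].
pieces[5] = 2
pieces[6] = 1
pieces[7] = 2
pieces[8] = 2

2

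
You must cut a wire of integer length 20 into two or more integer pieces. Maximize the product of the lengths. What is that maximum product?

Fill f[k] for k=2..20: at each k try every first piece i and multiply by the better of (k−i) uncut or f[k−i].
Small cases: f[2]=1, f[3]=2, f[4]=4, f[5]=6, f[6]=9, f[7]=12, f[8]=18, f[9]=27, f[10]=36, f[11]=54, f[12]=81, f[13]=108, f[14]=162, f[15]=243.
f[16] = max(1×243, 2×162, 3×108, …, 14×2, 15×1) = 324
f[17] = max(1×324, 2×243, 3×162, …, 15×2, 16×1) = 486
f[18] = max(1×486, 2×324, 3×243, …, 16×2, 17×1) = 729
f[19] = max(1×729, 2×486, 3×324, …, 17×2, 18×1) = 972
f[20] = max(1×972, 2×729, 3×486, …, 18×2, 19×1) = 1458
One optimal split: 3 + 3 + 3 + 3 + 3 + 3 + 2; product 3×3×3×3×3×3×2 = 1458.

1458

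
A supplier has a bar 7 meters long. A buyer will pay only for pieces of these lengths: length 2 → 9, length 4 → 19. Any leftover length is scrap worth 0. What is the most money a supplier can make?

28

Consider every possible first cut. r[k] is the best of p[i]+r[k−i] over all sellable i≤k.
r[1] = 0
r[2] = 9
r[3] = 9
r[4] = 19
r[5] = 19
r[6] = 28  (first piece 2, then r[4]=19)
r[7] = 28
One optimal cutting: pieces 4 + 2 with 1 meter of scrap → 28.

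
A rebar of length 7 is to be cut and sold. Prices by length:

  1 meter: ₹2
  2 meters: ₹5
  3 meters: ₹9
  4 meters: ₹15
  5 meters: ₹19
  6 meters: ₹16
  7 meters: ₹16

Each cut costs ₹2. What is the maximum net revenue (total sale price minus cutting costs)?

22

Build r[k] bottom-up: r[k] = max over allowed piece i of (p[i] + r[k−i]) − 2 per cut.
r[1] = 2
r[2] = max(2+2-2, 5+0) = 5
r[3] = max(2+5-2, 5+2-2, 9+0) = 9
r[4] = max(2+9-2, 5+5-2, 9+2-2, 15+0) = 15
r[5] = max(2+15-2, 5+9-2, 9+5-2, 15+2-2, 19+0) = 19
r[6] = max(2+19-2, 5+15-2, 9+9-2, 15+5-2, 19+2-2, 16+0) = 19
r[7] = max(2+19-2, 5+19-2, 9+15-2, …, 16+2-2, 16+0) = 22
One optimal plan: pieces 5 + 2 (1 cut) → ₹24 − ₹2 = ₹22.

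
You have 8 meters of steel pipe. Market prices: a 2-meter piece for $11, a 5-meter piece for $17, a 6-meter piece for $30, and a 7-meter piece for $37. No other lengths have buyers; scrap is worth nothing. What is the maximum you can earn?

Build f[k] bottom-up: f[k] = max over allowed piece i of (p[i] + f[k−i]).
f[1] = 0
f[2] = 11
f[3] = 11
f[4] = 22  (first piece 2, then f[2]=11)
f[5] = max(11+11, 17+0) = 22
f[6] = max(11+22, 17+0, 30+0) = 33
f[7] = max(11+22, 17+11, 30+0, 37+0) = 37
f[8] = max(11+33, 17+11, 30+11, 37+0) = 44
One optimal cutting: 2 + 2 + 2 + 2 → $44.

44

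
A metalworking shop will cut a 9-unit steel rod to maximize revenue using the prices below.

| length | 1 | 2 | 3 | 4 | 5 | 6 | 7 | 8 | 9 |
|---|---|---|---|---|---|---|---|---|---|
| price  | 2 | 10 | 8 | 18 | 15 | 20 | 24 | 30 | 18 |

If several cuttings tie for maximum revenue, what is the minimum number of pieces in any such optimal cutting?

5

Build r[k] bottom-up: r[k] = max over allowed piece i of (p[i] + r[k−i]).
r[1] = 2
r[2] = 10
r[3] = 12  (first piece 1, then r[2]=10)
r[4] = 20  (first piece 2, then r[2]=10)
r[5] = 22  (first piece 1, then r[4]=20)
r[6] = 30  (first piece 2, then r[4]=20)
r[7] = 32  (first piece 1, then r[6]=30)
r[8] = 40  (first piece 2, then r[6]=30)
r[9] = 42  (first piece 1, then r[8]=40)
Maximum revenue is $42.
Now minimize piece count subject to staying optimal: for each k, pieces[k] = 1 + min over i with p[i]+r[k−i]=r[k] of pieces[k−i].
pieces[6] = 3
pieces[7] = 4
pieces[8] = 4
pieces[9] = 5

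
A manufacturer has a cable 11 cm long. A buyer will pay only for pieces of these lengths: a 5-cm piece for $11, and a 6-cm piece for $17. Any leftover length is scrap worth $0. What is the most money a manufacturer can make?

28

Build r[k] bottom-up: r[k] = max over allowed piece i of (p[i] + r[k−i]).
r[1] = 0
r[2] = 0
r[3] = 0
r[4] = 0
r[5] = 11
r[6] = max(11+0, 17+0) = 17
r[7] = max(11+0, 17+0) = 17
r[8] = max(11+0, 17+0) = 17
r[9] = max(11+0, 17+0) = 17
r[10] = max(11+11, 17+0) = 22
r[11] = max(11+17, 17+11) = 28
One optimal cutting: 6 + 5 → $28.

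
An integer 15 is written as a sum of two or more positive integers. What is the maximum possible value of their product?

Let f[k] be the best product for length k (with at least one cut). For each first piece i, the rest contributes max(k−i, f[k−i]).
Small cases: f[2]=1, f[3]=2, f[4]=4, f[5]=6, f[6]=9, f[7]=12, f[8]=18.
f[9] = 3·max(6,9) = 3·9 = 27
f[10] = 2·max(8,18) = 2·18 = 36
f[11] = 2·max(9,27) = 2·27 = 54
f[12] = 3·max(9,27) = 3·27 = 81
f[13] = 2·max(11,54) = 2·54 = 108
f[14] = 2·max(12,81) = 2·81 = 162
f[15] = 3·max(12,81) = 3·81 = 243
One optimal split: 3 + 3 + 3 + 3 + 3; product 3·3·3·3·3 = 243.

243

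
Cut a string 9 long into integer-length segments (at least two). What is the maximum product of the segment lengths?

Define P[k] = max over 1≤i<k of i · max(k−i, P[k−i]); the inner max lets the remainder stay uncut if that's better.
P[2] = 1×max(1,0) = 1×1 = 1
P[3] = 1×max(2,1) = 1×2 = 2
P[4] = 2×max(2,1) = 2×2 = 4
P[5] = 2×max(3,2) = 2×3 = 6
P[6] = 3×max(3,2) = 3×3 = 9
P[7] = 2×max(5,6) = 2×6 = 12
P[8] = 2×max(6,9) = 2×9 = 18
P[9] = 3×max(6,9) = 3×9 = 27
One optimal split: 3 + 3 + 3; product 3×3×3 = 27.

27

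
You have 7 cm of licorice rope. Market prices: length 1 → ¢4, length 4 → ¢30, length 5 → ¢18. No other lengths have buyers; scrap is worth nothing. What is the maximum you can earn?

Build best[k] bottom-up: best[k] = max over allowed piece i of (p[i] + best[k−i]).
best[1] = 4
best[2] = 8  (first piece 1, then best[1]=4)
best[3] = 12  (first piece 1, then best[2]=8)
best[4] = 30
best[5] = 34  (first piece 1, then best[4]=30)
best[6] = 38  (first piece 1, then best[5]=34)
best[7] = 42  (first piece 1, then best[6]=38)
One optimal cutting: 4 + 1 + 1 + 1 → ¢42.

42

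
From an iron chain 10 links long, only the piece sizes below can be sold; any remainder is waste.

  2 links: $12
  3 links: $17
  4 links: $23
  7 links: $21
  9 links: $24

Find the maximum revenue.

Consider every possible first cut. r[k] is the best of p[i]+r[k−i] over all sellable i≤k.
r[1] = 0
r[2] = 12
r[3] = max(12+0, 17+0) = 17
r[4] = max(12+12, 17+0, 23+0) = 24
r[5] = max(12+17, 17+12, 23+0) = 29
r[6] = max(12+24, 17+17, 23+12) = 36
r[7] = max(12+29, 17+24, 23+17, 21+0) = 41
r[8] = max(12+36, 17+29, 23+24, 21+0) = 48
r[9] = max(12+41, 17+36, 23+29, 21+12, 24+0) = 53
r[10] = max(12+48, 17+41, 23+36, 21+17, 24+0) = 60
One optimal cutting: 2 + 2 + 2 + 2 + 2 → $60.

60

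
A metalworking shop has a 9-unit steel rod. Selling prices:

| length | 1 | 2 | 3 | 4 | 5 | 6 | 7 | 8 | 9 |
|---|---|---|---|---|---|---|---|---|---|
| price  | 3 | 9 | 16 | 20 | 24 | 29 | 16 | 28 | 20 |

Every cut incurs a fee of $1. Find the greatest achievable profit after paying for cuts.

Build r[k] bottom-up: r[k] = max over allowed piece i of (p[i] + r[k−i]) − 1 per cut.
r[1] = 3
r[2] = 9
r[3] = 16
r[4] = 20
r[5] = 24  (first piece 2, then r[3]=16)
r[6] = 31  (first piece 3, then r[3]=16)
r[7] = 35  (first piece 3, then r[4]=20)
r[8] = 39  (first piece 2, then r[6]=31)
r[9] = 46  (first piece 3, then r[6]=31)
One optimal plan: pieces 3 + 3 + 3 (2 cuts) → $48 − $2 = $46.

46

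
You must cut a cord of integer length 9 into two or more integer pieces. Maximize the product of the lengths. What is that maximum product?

Let P[k] be the best product for length k (with at least one cut). For each first piece i, the rest contributes max(k−i, P[k−i]).
P[2] = 1×max(1,0) = 1×1 = 1
P[3] = max(1×2, 2×1) = 2
P[4] = max(1×3, 2×2, 3×1) = 4
P[5] = max(1×4, 2×3, 3×2, 4×1) = 6
P[6] = max(1×6, 2×4, 3×3, 4×2, 5×1) = 9
P[7] = max(1×9, 2×6, 3×4, 4×3, 5×2, 6×1) = 12
P[8] = max(1×12, 2×9, 3×6, …, 6×2, 7×1) = 18
P[9] = max(1×18, 2×12, 3×9, …, 7×2, 8×1) = 27
One optimal split: 3 + 3 + 3; product 3×3×3 = 27.

27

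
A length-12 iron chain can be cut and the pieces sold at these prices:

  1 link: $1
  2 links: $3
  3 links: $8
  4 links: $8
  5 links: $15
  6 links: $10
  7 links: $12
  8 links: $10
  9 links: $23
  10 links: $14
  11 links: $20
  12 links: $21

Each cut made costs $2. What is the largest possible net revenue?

29

Consider every possible first cut. r[k] is the best of p[i]+r[k−i] over all sellable i≤k, charging 2 whenever i<k.
r[1] = 1
r[2] = 3
r[3] = 8
r[4] = 8
r[5] = 15
r[6] = 14  (first piece 1, then r[5]=15)
r[7] = 16  (first piece 2, then r[5]=15)
r[8] = 21  (first piece 3, then r[5]=15)
r[9] = 23
r[10] = 28  (first piece 5, then r[5]=15)
r[11] = 27  (first piece 1, then r[10]=28)
r[12] = 29  (first piece 2, then r[10]=28)
One optimal plan: pieces 5 + 5 + 2 (2 cuts) → $33 − $4 = $29.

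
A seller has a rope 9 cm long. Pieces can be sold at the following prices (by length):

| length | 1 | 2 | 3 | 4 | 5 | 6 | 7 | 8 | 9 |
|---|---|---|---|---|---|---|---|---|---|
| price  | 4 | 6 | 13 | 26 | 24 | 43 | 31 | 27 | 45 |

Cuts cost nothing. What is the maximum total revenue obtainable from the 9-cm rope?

56

Consider every possible first cut. best[k] is the best of p[i]+best[k−i] over all sellable i≤k.
best[1] = 4
best[2] = max(4+4, 6+0) = 8
best[3] = max(4+8, 6+4, 13+0) = 13
best[4] = max(4+13, 6+8, 13+4, 26+0) = 26
best[5] = max(4+26, 6+13, 13+8, 26+4, 24+0) = 30
best[6] = max(4+30, 6+26, 13+13, 26+8, 24+4, 43+0) = 43
best[7] = max(4+43, 6+30, 13+26, …, 43+4, 31+0) = 47
best[8] = max(4+47, 6+43, 13+30, …, 31+4, 27+0) = 52
best[9] = max(4+52, 6+47, 13+43, …, 27+4, 45+0) = 56
One optimal cutting: 4 + 4 + 1 → 26 + 26 + 4 = 56.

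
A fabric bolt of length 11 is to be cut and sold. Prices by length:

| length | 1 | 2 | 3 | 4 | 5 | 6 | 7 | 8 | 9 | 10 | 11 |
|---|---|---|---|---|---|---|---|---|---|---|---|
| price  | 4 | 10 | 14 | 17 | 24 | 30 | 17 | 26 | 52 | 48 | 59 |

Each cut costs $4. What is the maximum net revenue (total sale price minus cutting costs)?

Consider every possible first cut. v[k] is the best of p[i]+v[k−i] over all sellable i≤k, charging 4 whenever i<k.
v[1] = 4
v[2] = max(4+4-4, 10+0) = 10
v[3] = max(4+10-4, 10+4-4, 14+0) = 14
v[4] = max(4+14-4, 10+10-4, 14+4-4, 17+0) = 17
v[5] = max(4+17-4, 10+14-4, 14+10-4, 17+4-4, 24+0) = 24
v[6] = max(4+24-4, 10+17-4, 14+14-4, 17+10-4, 24+4-4, 30+0) = 30
v[7] = max(4+30-4, 10+24-4, 14+17-4, …, 30+4-4, 17+0) = 30
v[8] = max(4+30-4, 10+30-4, 14+24-4, …, 17+4-4, 26+0) = 36
v[9] = max(4+36-4, 10+30-4, 14+30-4, …, 26+4-4, 52+0) = 52
v[10] = max(4+52-4, 10+36-4, 14+30-4, …, 52+4-4, 48+0) = 52
v[11] = max(4+52-4, 10+52-4, 14+36-4, …, 48+4-4, 59+0) = 59
Best is to make no cuts and sell whole for $59.

59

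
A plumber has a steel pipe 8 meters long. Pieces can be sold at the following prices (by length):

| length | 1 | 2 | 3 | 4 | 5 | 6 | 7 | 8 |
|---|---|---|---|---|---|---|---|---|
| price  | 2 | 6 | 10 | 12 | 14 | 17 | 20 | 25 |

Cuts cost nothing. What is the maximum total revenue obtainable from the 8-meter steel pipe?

26

Build best[k] bottom-up: best[k] = max over allowed piece i of (p[i] + best[k−i]).
best[1] = 2
best[2] = max(2+2, 6+0) = 6
best[3] = max(2+6, 6+2, 10+0) = 10
best[4] = max(2+10, 6+6, 10+2, 12+0) = 12
best[5] = max(2+12, 6+10, 10+6, 12+2, 14+0) = 16
best[6] = max(2+16, 6+12, 10+10, 12+6, 14+2, 17+0) = 20
best[7] = max(2+20, 6+16, 10+12, …, 17+2, 20+0) = 22
best[8] = max(2+22, 6+20, 10+16, …, 20+2, 25+0) = 26
One optimal cutting: 3 + 3 + 2 → $10 + $10 + $6 = $26.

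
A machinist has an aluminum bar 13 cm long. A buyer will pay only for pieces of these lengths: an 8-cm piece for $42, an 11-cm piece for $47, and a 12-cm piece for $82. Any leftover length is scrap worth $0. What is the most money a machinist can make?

Build best[k] bottom-up: best[k] = max over allowed piece i of (p[i] + best[k−i]).
best[1] = 0
best[2] = 0
best[3] = 0
best[4] = 0
best[5] = 0
best[6] = 0
best[7] = 0
best[8] = 42
best[9] = 42
best[10] = 42
best[11] = max(42+0, 47+0) = 47
best[12] = max(42+0, 47+0, 82+0) = 82
best[13] = max(42+0, 47+0, 82+0) = 82
One optimal cutting: pieces 12 with 1 cm of scrap → $82.

82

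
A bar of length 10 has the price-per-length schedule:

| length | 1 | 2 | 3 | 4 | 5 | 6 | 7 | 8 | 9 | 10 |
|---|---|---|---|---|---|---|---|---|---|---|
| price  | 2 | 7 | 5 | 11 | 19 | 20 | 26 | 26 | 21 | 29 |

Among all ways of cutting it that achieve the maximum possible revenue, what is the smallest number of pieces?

Consider every possible first cut. r[k] is the best of p[i]+r[k−i] over all sellable i≤k.
r[1] = 2
r[2] = max(2+2, 7+0) = 7
r[3] = max(2+7, 7+2, 5+0) = 9
r[4] = max(2+9, 7+7, 5+2, 11+0) = 14
r[5] = max(2+14, 7+9, 5+7, 11+2, 19+0) = 19
r[6] = max(2+19, 7+14, 5+9, 11+7, 19+2, 20+0) = 21
r[7] = max(2+21, 7+19, 5+14, …, 20+2, 26+0) = 26
r[8] = max(2+26, 7+21, 5+19, …, 26+2, 26+0) = 28
r[9] = max(2+28, 7+26, 5+21, …, 26+2, 21+0) = 33
r[10] = max(2+33, 7+28, 5+26, …, 21+2, 29+0) = 38
Maximum revenue is €38.
Now minimize piece count subject to staying optimal: for each k, pieces[k] = 1 + min over i with p[i]+r[k−i]=r[k] of pieces[k−i].
pieces[7] = 1
pieces[8] = 2
pieces[9] = 2
pieces[10] = 2

2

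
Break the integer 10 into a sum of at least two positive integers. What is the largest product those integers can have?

36

Fill g[k] for k=2..10: at each k try every first piece i and multiply by the better of (k−i) uncut or g[k−i].
Small cases: g[2]=1, g[3]=2, g[4]=4.
g[5] = 2·max(3,2) = 2·3 = 6
g[6] = 3·max(3,2) = 3·3 = 9
g[7] = 2·max(5,6) = 2·6 = 12
g[8] = 2·max(6,9) = 2·9 = 18
g[9] = 3·max(6,9) = 3·9 = 27
g[10] = 2·max(8,18) = 2·18 = 36
One optimal split: 3 + 3 + 2 + 2; product 3·3·2·2 = 36.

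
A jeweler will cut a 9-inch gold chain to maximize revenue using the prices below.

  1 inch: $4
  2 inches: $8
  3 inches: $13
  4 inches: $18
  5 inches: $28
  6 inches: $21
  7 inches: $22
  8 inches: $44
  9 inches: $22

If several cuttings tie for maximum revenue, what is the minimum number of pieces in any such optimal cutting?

Build r[k] bottom-up: r[k] = max over allowed piece i of (p[i] + r[k−i]).
r[1] = 4
r[2] = max(4+4, 8+0) = 8
r[3] = max(4+8, 8+4, 13+0) = 13
r[4] = max(4+13, 8+8, 13+4, 18+0) = 18
r[5] = max(4+18, 8+13, 13+8, 18+4, 28+0) = 28
r[6] = max(4+28, 8+18, 13+13, 18+8, 28+4, 21+0) = 32
r[7] = max(4+32, 8+28, 13+18, …, 21+4, 22+0) = 36
r[8] = max(4+36, 8+32, 13+28, …, 22+4, 44+0) = 44
r[9] = max(4+44, 8+36, 13+32, …, 44+4, 22+0) = 48
Maximum revenue is $48.
Now minimize piece count subject to staying optimal: for each k, pieces[k] = 1 + min over i with p[i]+r[k−i]=r[k] of pieces[k−i].
pieces[6] = 2
pieces[7] = 2
pieces[8] = 1
pieces[9] = 2

2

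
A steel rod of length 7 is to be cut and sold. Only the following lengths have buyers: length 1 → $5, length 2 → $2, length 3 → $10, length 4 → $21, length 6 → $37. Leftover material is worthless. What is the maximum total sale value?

42

Consider every possible first cut. r[k] is the best of p[i]+r[k−i] over all sellable i≤k.
r[1] = 5
r[2] = 10  (first piece 1, then r[1]=5)
r[3] = 15  (first piece 1, then r[2]=10)
r[4] = 21
r[5] = 26  (first piece 1, then r[4]=21)
r[6] = 37
r[7] = 42  (first piece 1, then r[6]=37)
One optimal cutting: 6 + 1 → $42.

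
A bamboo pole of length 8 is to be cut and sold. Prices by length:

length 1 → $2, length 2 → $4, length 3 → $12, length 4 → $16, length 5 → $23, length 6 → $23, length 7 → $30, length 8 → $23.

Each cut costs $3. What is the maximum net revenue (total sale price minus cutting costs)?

Let net[k] be the best obtainable value from length k. For each k, try every first piece i and keep the best of price[i] + net[k−i] minus the 3 cut fee when i<k.
net[1] = 2
net[2] = max(2+2-3, 4+0) = 4
net[3] = max(2+4-3, 4+2-3, 12+0) = 12
net[4] = max(2+12-3, 4+4-3, 12+2-3, 16+0) = 16
net[5] = max(2+16-3, 4+12-3, 12+4-3, 16+2-3, 23+0) = 23
net[6] = max(2+23-3, 4+16-3, 12+12-3, 16+4-3, 23+2-3, 23+0) = 23
net[7] = max(2+23-3, 4+23-3, 12+16-3, …, 23+2-3, 30+0) = 30
net[8] = max(2+30-3, 4+23-3, 12+23-3, …, 30+2-3, 23+0) = 32
One optimal plan: pieces 5 + 3 (1 cut) → $35 − $3 = $32.

32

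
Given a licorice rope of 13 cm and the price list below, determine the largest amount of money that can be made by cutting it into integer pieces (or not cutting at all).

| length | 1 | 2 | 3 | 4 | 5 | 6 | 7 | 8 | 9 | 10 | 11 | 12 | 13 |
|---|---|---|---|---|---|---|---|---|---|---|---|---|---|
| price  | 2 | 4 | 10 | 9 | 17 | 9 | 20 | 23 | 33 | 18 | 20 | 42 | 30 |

45

Consider every possible first cut. r[k] is the best of p[i]+r[k−i] over all sellable i≤k.
r[1] = 2
r[2] = max(2+2, 4+0) = 4
r[3] = max(2+4, 4+2, 10+0) = 10
r[4] = max(2+10, 4+4, 10+2, 9+0) = 12
r[5] = max(2+12, 4+10, 10+4, 9+2, 17+0) = 17
r[6] = max(2+17, 4+12, 10+10, 9+4, 17+2, 9+0) = 20
r[7] = max(2+20, 4+17, 10+12, …, 9+2, 20+0) = 22
r[8] = max(2+22, 4+20, 10+17, …, 20+2, 23+0) = 27
r[9] = max(2+27, 4+22, 10+20, …, 23+2, 33+0) = 33
r[10] = max(2+33, 4+27, 10+22, …, 33+2, 18+0) = 35
r[11] = max(2+35, 4+33, 10+27, …, 18+2, 20+0) = 37
r[12] = max(2+37, 4+35, 10+33, …, 20+2, 42+0) = 43
r[13] = max(2+43, 4+37, 10+35, …, 42+2, 30+0) = 45
One optimal cutting: 9 + 3 + 1 → ¢33 + ¢10 + ¢2 = ¢45.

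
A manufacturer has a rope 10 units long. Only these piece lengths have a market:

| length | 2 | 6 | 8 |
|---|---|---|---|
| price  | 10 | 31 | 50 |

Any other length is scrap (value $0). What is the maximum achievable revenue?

60

Let r[k] be the best obtainable value from length k. For each k, try every first piece i and keep the best of price[i] + r[k−i].
r[1] = 0
r[2] = 10
r[3] = 10
r[4] = 20  (first piece 2, then r[2]=10)
r[5] = 20
r[6] = max(10+20, 31+0) = 31
r[7] = max(10+20, 31+0) = 31
r[8] = max(10+31, 31+10, 50+0) = 50
r[9] = max(10+31, 31+10, 50+0) = 50
r[10] = max(10+50, 31+20, 50+10) = 60
One optimal cutting: 8 + 2 → $60.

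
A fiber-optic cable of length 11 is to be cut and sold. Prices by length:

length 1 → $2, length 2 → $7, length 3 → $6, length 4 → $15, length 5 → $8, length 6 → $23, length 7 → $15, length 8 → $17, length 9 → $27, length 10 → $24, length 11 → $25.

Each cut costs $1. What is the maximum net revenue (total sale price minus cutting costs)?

38

Build net[k] bottom-up: net[k] = max over allowed piece i of (p[i] + net[k−i]) − 1 per cut.
net[1] = 2
net[2] = max(2+2-1, 7+0) = 7
net[3] = max(2+7-1, 7+2-1, 6+0) = 8
net[4] = max(2+8-1, 7+7-1, 6+2-1, 15+0) = 15
net[5] = max(2+15-1, 7+8-1, 6+7-1, 15+2-1, 8+0) = 16
net[6] = max(2+16-1, 7+15-1, 6+8-1, 15+7-1, 8+2-1, 23+0) = 23
net[7] = max(2+23-1, 7+16-1, 6+15-1, …, 23+2-1, 15+0) = 24
net[8] = max(2+24-1, 7+23-1, 6+16-1, …, 15+2-1, 17+0) = 29
net[9] = max(2+29-1, 7+24-1, 6+23-1, …, 17+2-1, 27+0) = 30
net[10] = max(2+30-1, 7+29-1, 6+24-1, …, 27+2-1, 24+0) = 37
net[11] = max(2+37-1, 7+30-1, 6+29-1, …, 24+2-1, 25+0) = 38
One optimal plan: pieces 6 + 4 + 1 (2 cuts) → $40 − $2 = $38.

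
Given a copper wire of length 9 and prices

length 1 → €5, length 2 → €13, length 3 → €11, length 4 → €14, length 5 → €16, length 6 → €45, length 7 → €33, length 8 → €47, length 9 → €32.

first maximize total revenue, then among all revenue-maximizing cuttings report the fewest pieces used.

3

Let r[k] be the best obtainable value from length k. For each k, try every first piece i and keep the best of price[i] + r[k−i].
r[1] = 5
r[2] = max(5+5, 13+0) = 13
r[3] = max(5+13, 13+5, 11+0) = 18
r[4] = max(5+18, 13+13, 11+5, 14+0) = 26
r[5] = max(5+26, 13+18, 11+13, 14+5, 16+0) = 31
r[6] = max(5+31, 13+26, 11+18, 14+13, 16+5, 45+0) = 45
r[7] = max(5+45, 13+31, 11+26, …, 45+5, 33+0) = 50
r[8] = max(5+50, 13+45, 11+31, …, 33+5, 47+0) = 58
r[9] = max(5+58, 13+50, 11+45, …, 47+5, 32+0) = 63
Maximum revenue is €63.
Now minimize piece count subject to staying optimal: for each k, pieces[k] = 1 + min over i with p[i]+r[k−i]=r[k] of pieces[k−i].
pieces[6] = 1
pieces[7] = 2
pieces[8] = 2
pieces[9] = 3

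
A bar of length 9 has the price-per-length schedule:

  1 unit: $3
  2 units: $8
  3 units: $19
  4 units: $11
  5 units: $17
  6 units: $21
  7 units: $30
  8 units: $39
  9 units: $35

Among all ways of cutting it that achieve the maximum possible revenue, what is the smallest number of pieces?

Consider every possible first cut. r[k] is the best of p[i]+r[k−i] over all sellable i≤k.
r[1] = 3
r[2] = 8
r[3] = 19
r[4] = 22  (first piece 1, then r[3]=19)
r[5] = 27  (first piece 2, then r[3]=19)
r[6] = 38  (first piece 3, then r[3]=19)
r[7] = 41  (first piece 1, then r[6]=38)
r[8] = 46  (first piece 2, then r[6]=38)
r[9] = 57  (first piece 3, then r[6]=38)
Maximum revenue is $57.
Now minimize piece count subject to staying optimal: for each k, pieces[k] = 1 + min over i with p[i]+r[k−i]=r[k] of pieces[k−i].
pieces[6] = 2
pieces[7] = 3
pieces[8] = 3
pieces[9] = 3

3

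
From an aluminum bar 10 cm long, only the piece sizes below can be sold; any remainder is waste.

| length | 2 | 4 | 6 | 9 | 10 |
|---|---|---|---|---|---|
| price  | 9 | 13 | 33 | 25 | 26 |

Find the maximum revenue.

Build f[k] bottom-up: f[k] = max over allowed piece i of (p[i] + f[k−i]).
f[1] = 0
f[2] = 9
f[3] = 9
f[4] = max(9+9, 13+0) = 18
f[5] = max(9+9, 13+0) = 18
f[6] = max(9+18, 13+9, 33+0) = 33
f[7] = max(9+18, 13+9, 33+0) = 33
f[8] = max(9+33, 13+18, 33+9) = 42
f[9] = max(9+33, 13+18, 33+9, 25+0) = 42
f[10] = max(9+42, 13+33, 33+18, 25+0, 26+0) = 51
One optimal cutting: 6 + 2 + 2 → $51.

51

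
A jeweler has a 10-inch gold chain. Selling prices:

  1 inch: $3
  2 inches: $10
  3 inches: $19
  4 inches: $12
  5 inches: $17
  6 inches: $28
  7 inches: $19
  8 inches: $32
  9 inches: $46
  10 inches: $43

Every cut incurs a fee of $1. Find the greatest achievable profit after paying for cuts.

57

Build r[k] bottom-up: r[k] = max over allowed piece i of (p[i] + r[k−i]) − 1 per cut.
r[1] = 3
r[2] = max(3+3-1, 10+0) = 10
r[3] = max(3+10-1, 10+3-1, 19+0) = 19
r[4] = max(3+19-1, 10+10-1, 19+3-1, 12+0) = 21
r[5] = max(3+21-1, 10+19-1, 19+10-1, 12+3-1, 17+0) = 28
r[6] = max(3+28-1, 10+21-1, 19+19-1, 12+10-1, 17+3-1, 28+0) = 37
r[7] = max(3+37-1, 10+28-1, 19+21-1, …, 28+3-1, 19+0) = 39
r[8] = max(3+39-1, 10+37-1, 19+28-1, …, 19+3-1, 32+0) = 46
r[9] = max(3+46-1, 10+39-1, 19+37-1, …, 32+3-1, 46+0) = 55
r[10] = max(3+55-1, 10+46-1, 19+39-1, …, 46+3-1, 43+0) = 57
One optimal plan: pieces 3 + 3 + 3 + 1 (3 cuts) → $60 − $3 = $57.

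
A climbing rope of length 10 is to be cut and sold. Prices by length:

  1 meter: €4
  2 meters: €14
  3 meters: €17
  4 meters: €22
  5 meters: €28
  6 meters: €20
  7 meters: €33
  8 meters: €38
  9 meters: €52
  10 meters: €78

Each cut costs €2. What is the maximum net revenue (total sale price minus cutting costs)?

78

Consider every possible first cut. v[k] is the best of p[i]+v[k−i] over all sellable i≤k, charging 2 whenever i<k.
v[1] = 4
v[2] = 14
v[3] = 17
v[4] = 26  (first piece 2, then v[2]=14)
v[5] = 29  (first piece 2, then v[3]=17)
v[6] = 38  (first piece 2, then v[4]=26)
v[7] = 41  (first piece 2, then v[5]=29)
v[8] = 50  (first piece 2, then v[6]=38)
v[9] = 53  (first piece 2, then v[7]=41)
v[10] = 78
Best is to make no cuts and sell whole for €78.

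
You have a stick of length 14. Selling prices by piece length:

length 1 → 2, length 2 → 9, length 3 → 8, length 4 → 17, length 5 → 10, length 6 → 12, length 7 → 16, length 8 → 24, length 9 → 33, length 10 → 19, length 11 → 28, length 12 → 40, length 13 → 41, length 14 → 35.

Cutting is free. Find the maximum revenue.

Build R[k] bottom-up: R[k] = max over allowed piece i of (p[i] + R[k−i]).
R[1] = 2
R[2] = 9
R[3] = 11  (first piece 1, then R[2]=9)
R[4] = 18  (first piece 2, then R[2]=9)
R[5] = 20  (first piece 1, then R[4]=18)
R[6] = 27  (first piece 2, then R[4]=18)
R[7] = 29  (first piece 1, then R[6]=27)
R[8] = 36  (first piece 2, then R[6]=27)
R[9] = 38  (first piece 1, then R[8]=36)
R[10] = 45  (first piece 2, then R[8]=36)
R[11] = 47  (first piece 1, then R[10]=45)
R[12] = 54  (first piece 2, then R[10]=45)
R[13] = 56  (first piece 1, then R[12]=54)
R[14] = 63  (first piece 2, then R[12]=54)
One optimal cutting: 2 + 2 + 2 + 2 + 2 + 2 + 2 → 9 + 9 + 9 + 9 + 9 + 9 + 9 = 63.

63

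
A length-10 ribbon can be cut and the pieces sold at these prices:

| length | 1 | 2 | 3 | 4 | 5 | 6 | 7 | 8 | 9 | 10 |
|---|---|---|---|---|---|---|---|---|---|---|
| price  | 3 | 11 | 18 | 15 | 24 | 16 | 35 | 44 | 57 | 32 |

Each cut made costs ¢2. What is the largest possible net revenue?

Build r[k] bottom-up: r[k] = max over allowed piece i of (p[i] + r[k−i]) − 2 per cut.
r[1] = 3
r[2] = 11
r[3] = 18
r[4] = 20  (first piece 2, then r[2]=11)
r[5] = 27  (first piece 2, then r[3]=18)
r[6] = 34  (first piece 3, then r[3]=18)
r[7] = 36  (first piece 2, then r[5]=27)
r[8] = 44
r[9] = 57
r[10] = 58  (first piece 1, then r[9]=57)
One optimal plan: pieces 9 + 1 (1 cut) → ¢60 − ¢2 = ¢58.

58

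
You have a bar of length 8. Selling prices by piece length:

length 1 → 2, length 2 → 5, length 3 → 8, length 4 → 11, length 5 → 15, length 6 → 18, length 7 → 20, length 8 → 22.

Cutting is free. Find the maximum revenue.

Build R[k] bottom-up: R[k] = max over allowed piece i of (p[i] + R[k−i]).
R[1] = 2
R[2] = 5
R[3] = 8
R[4] = 11
R[5] = 15
R[6] = 18
R[7] = 20  (first piece 1, then R[6]=18)
R[8] = 23  (first piece 2, then R[6]=18)
One optimal cutting: 6 + 2 → 18 + 5 = 23.

23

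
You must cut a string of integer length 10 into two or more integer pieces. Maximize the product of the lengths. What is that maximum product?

Define prod[k] = max over 1≤i<k of i · max(k−i, prod[k−i]); the inner max lets the remainder stay uncut if that's better.
Small cases: prod[2]=1, prod[3]=2, prod[4]=4.
prod[5] = 2·max(3,2) = 2·3 = 6
prod[6] = 3·max(3,2) = 3·3 = 9
prod[7] = 2·max(5,6) = 2·6 = 12
prod[8] = 2·max(6,9) = 2·9 = 18
prod[9] = 3·max(6,9) = 3·9 = 27
prod[10] = 2·max(8,18) = 2·18 = 36
One optimal split: 3 + 3 + 2 + 2; product 3·3·2·2 = 36.

36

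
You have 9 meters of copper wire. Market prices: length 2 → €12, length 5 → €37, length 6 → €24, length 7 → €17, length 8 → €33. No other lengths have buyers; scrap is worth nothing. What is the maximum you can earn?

61

Build f[k] bottom-up: f[k] = max over allowed piece i of (p[i] + f[k−i]).
f[1] = 0
f[2] = 12
f[3] = 12
f[4] = 24  (first piece 2, then f[2]=12)
f[5] = max(12+12, 37+0) = 37
f[6] = max(12+24, 37+0, 24+0) = 37
f[7] = max(12+37, 37+12, 24+0, 17+0) = 49
f[8] = max(12+37, 37+12, 24+12, 17+0, 33+0) = 49
f[9] = max(12+49, 37+24, 24+12, 17+12, 33+0) = 61
One optimal cutting: 5 + 2 + 2 → €61.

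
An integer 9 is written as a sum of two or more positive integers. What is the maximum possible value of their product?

27

Fill m[k] for k=2..9: at each k try every first piece i and multiply by the better of (k−i) uncut or m[k−i].
m[2] = 1*max(1,0) = 1*1 = 1
m[3] = max(1*2, 2*1) = 2
m[4] = max(1*3, 2*2, 3*1) = 4
m[5] = max(1*4, 2*3, 3*2, 4*1) = 6
m[6] = max(1*6, 2*4, 3*3, 4*2, 5*1) = 9
m[7] = max(1*9, 2*6, 3*4, 4*3, 5*2, 6*1) = 12
m[8] = max(1*12, 2*9, 3*6, …, 6*2, 7*1) = 18
m[9] = max(1*18, 2*12, 3*9, …, 7*2, 8*1) = 27
One optimal split: 3 + 3 + 3; product 3*3*3 = 27.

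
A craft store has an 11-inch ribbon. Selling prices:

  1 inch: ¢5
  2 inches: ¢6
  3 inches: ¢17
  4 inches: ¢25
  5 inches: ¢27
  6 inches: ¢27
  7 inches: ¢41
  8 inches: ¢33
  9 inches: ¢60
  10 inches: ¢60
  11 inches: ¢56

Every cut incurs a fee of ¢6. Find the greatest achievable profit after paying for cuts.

Consider every possible first cut. net[k] is the best of p[i]+net[k−i] over all sellable i≤k, charging 6 whenever i<k.
net[1] = 5
net[2] = max(5+5-6, 6+0) = 6
net[3] = max(5+6-6, 6+5-6, 17+0) = 17
net[4] = max(5+17-6, 6+6-6, 17+5-6, 25+0) = 25
net[5] = max(5+25-6, 6+17-6, 17+6-6, 25+5-6, 27+0) = 27
net[6] = max(5+27-6, 6+25-6, 17+17-6, 25+6-6, 27+5-6, 27+0) = 28
net[7] = max(5+28-6, 6+27-6, 17+25-6, …, 27+5-6, 41+0) = 41
net[8] = max(5+41-6, 6+28-6, 17+27-6, …, 41+5-6, 33+0) = 44
net[9] = max(5+44-6, 6+41-6, 17+28-6, …, 33+5-6, 60+0) = 60
net[10] = max(5+60-6, 6+44-6, 17+41-6, …, 60+5-6, 60+0) = 60
net[11] = max(5+60-6, 6+60-6, 17+44-6, …, 60+5-6, 56+0) = 60
One optimal plan: pieces 9 + 2 (1 cut) → ¢66 − ¢6 = ¢60.

60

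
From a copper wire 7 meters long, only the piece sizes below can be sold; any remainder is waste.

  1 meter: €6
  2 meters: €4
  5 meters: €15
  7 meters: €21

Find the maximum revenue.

Build best[k] bottom-up: best[k] = max over allowed piece i of (p[i] + best[k−i]).
best[1] = 6
best[2] = 12  (first piece 1, then best[1]=6)
best[3] = 18  (first piece 1, then best[2]=12)
best[4] = 24  (first piece 1, then best[3]=18)
best[5] = 30  (first piece 1, then best[4]=24)
best[6] = 36  (first piece 1, then best[5]=30)
best[7] = 42  (first piece 1, then best[6]=36)
One optimal cutting: 1 + 1 + 1 + 1 + 1 + 1 + 1 → €42.

42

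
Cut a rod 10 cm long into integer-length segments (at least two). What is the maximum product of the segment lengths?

Fill m[k] for k=2..10: at each k try every first piece i and multiply by the better of (k−i) uncut or m[k−i].
m[2] = 1×max(1,0) = 1×1 = 1
m[3] = 1×max(2,1) = 1×2 = 2
m[4] = 2×max(2,1) = 2×2 = 4
m[5] = 2×max(3,2) = 2×3 = 6
m[6] = 3×max(3,2) = 3×3 = 9
m[7] = 2×max(5,6) = 2×6 = 12
m[8] = 2×max(6,9) = 2×9 = 18
m[9] = 3×max(6,9) = 3×9 = 27
m[10] = 2×max(8,18) = 2×18 = 36
One optimal split: 3 + 3 + 2 + 2; product 3×3×2×2 = 36.

36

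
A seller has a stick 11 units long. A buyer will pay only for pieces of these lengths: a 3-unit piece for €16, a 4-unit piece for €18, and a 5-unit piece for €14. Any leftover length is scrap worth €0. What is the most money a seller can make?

52

Let best[k] be the best obtainable value from length k. For each k, try every first piece i and keep the best of price[i] + best[k−i].
best[1] = 0
best[2] = 0
best[3] = 16
best[4] = 18
best[5] = 18
best[6] = 32  (first piece 3, then best[3]=16)
best[7] = 34  (first piece 3, then best[4]=18)
best[8] = 36  (first piece 4, then best[4]=18)
best[9] = 48  (first piece 3, then best[6]=32)
best[10] = 50  (first piece 3, then best[7]=34)
best[11] = 52  (first piece 3, then best[8]=36)
One optimal cutting: 4 + 4 + 3 → €52.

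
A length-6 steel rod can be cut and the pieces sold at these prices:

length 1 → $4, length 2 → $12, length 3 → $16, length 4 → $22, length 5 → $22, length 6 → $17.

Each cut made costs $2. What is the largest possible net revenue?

32

Consider every possible first cut. net[k] is the best of p[i]+net[k−i] over all sellable i≤k, charging 2 whenever i<k.
net[1] = 4
net[2] = 12
net[3] = 16
net[4] = 22  (first piece 2, then net[2]=12)
net[5] = 26  (first piece 2, then net[3]=16)
net[6] = 32  (first piece 2, then net[4]=22)
One optimal plan: pieces 2 + 2 + 2 (2 cuts) → $36 − $4 = $32.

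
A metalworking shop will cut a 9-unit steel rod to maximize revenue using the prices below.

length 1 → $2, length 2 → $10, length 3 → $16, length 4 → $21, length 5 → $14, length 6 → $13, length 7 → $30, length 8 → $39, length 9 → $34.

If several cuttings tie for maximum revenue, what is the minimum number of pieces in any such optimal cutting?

3

Let r[k] be the best obtainable value from length k. For each k, try every first piece i and keep the best of price[i] + r[k−i].
r[1] = 2
r[2] = 10
r[3] = 16
r[4] = 21
r[5] = 26  (first piece 2, then r[3]=16)
r[6] = 32  (first piece 3, then r[3]=16)
r[7] = 37  (first piece 3, then r[4]=21)
r[8] = 42  (first piece 2, then r[6]=32)
r[9] = 48  (first piece 3, then r[6]=32)
Maximum revenue is $48.
Now minimize piece count subject to staying optimal: for each k, pieces[k] = 1 + min over i with p[i]+r[k−i]=r[k] of pieces[k−i].
pieces[6] = 2
pieces[7] = 2
pieces[8] = 2
pieces[9] = 3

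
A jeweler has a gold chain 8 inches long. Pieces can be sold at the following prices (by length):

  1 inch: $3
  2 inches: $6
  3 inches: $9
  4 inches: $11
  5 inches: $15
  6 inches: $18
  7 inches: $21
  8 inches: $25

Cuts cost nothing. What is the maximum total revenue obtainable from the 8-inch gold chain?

Consider every possible first cut. v[k] is the best of p[i]+v[k−i] over all sellable i≤k.
v[1] = 3
v[2] = 6  (first piece 1, then v[1]=3)
v[3] = 9  (first piece 1, then v[2]=6)
v[4] = 12  (first piece 1, then v[3]=9)
v[5] = 15  (first piece 1, then v[4]=12)
v[6] = 18  (first piece 1, then v[5]=15)
v[7] = 21  (first piece 1, then v[6]=18)
v[8] = 25
Best is to sell the whole 8-inch piece uncut for $25.

25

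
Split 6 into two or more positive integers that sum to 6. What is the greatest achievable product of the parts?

Define P[k] = max over 1≤i<k of i · max(k−i, P[k−i]); the inner max lets the remainder stay uncut if that's better.
P[2] = 1×max(1,0) = 1×1 = 1
P[3] = max(1×2, 2×1) = 2
P[4] = max(1×3, 2×2, 3×1) = 4
P[5] = max(1×4, 2×3, 3×2, 4×1) = 6
P[6] = max(1×6, 2×4, 3×3, 4×2, 5×1) = 9
One optimal split: 3 + 3; product 3×3 = 9.

9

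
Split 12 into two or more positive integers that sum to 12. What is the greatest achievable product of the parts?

81

Define P[k] = max over 1≤i<k of i · max(k−i, P[k−i]); the inner max lets the remainder stay uncut if that's better.
P[2] = 1·max(1,0) = 1·1 = 1
P[3] = max(1·2, 2·1) = 2
P[4] = max(1·3, 2·2, 3·1) = 4
P[5] = max(1·4, 2·3, 3·2, 4·1) = 6
P[6] = max(1·6, 2·4, 3·3, 4·2, 5·1) = 9
P[7] = max(1·9, 2·6, 3·4, 4·3, 5·2, 6·1) = 12
P[8] = max(1·12, 2·9, 3·6, …, 6·2, 7·1) = 18
P[9] = max(1·18, 2·12, 3·9, …, 7·2, 8·1) = 27
P[10] = max(1·27, 2·18, 3·12, …, 8·2, 9·1) = 36
P[11] = max(1·36, 2·27, 3·18, …, 9·2, 10·1) = 54
P[12] = max(1·54, 2·36, 3·27, …, 10·2, 11·1) = 81
One optimal split: 3 + 3 + 3 + 3; product 3·3·3·3 = 81.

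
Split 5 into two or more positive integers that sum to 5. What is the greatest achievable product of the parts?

6

Define prod[k] = max over 1≤i<k of i · max(k−i, prod[k−i]); the inner max lets the remainder stay uncut if that's better.
prod[2] = 1*max(1,0) = 1*1 = 1
prod[3] = max(1*2, 2*1) = 2
prod[4] = max(1*3, 2*2, 3*1) = 4
prod[5] = max(1*4, 2*3, 3*2, 4*1) = 6
One optimal split: 3 + 2; product 3*2 = 6.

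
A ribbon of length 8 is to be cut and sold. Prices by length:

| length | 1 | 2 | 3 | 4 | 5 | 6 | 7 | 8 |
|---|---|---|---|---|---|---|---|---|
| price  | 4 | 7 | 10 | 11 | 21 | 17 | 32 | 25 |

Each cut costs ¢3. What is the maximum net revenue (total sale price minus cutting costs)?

Consider every possible first cut. net[k] is the best of p[i]+net[k−i] over all sellable i≤k, charging 3 whenever i<k.
net[1] = 4
net[2] = max(4+4-3, 7+0) = 7
net[3] = max(4+7-3, 7+4-3, 10+0) = 10
net[4] = max(4+10-3, 7+7-3, 10+4-3, 11+0) = 11
net[5] = max(4+11-3, 7+10-3, 10+7-3, 11+4-3, 21+0) = 21
net[6] = max(4+21-3, 7+11-3, 10+10-3, 11+7-3, 21+4-3, 17+0) = 22
net[7] = max(4+22-3, 7+21-3, 10+11-3, …, 17+4-3, 32+0) = 32
net[8] = max(4+32-3, 7+22-3, 10+21-3, …, 32+4-3, 25+0) = 33
One optimal plan: pieces 7 + 1 (1 cut) → ¢36 − ¢3 = ¢33.

33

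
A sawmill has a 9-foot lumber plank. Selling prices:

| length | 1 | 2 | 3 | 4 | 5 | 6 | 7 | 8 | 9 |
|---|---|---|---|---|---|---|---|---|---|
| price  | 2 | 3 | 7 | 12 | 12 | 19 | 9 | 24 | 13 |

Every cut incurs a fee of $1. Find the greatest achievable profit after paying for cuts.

25

Let r[k] be the best obtainable value from length k. For each k, try every first piece i and keep the best of price[i] + r[k−i] minus the 1 cut fee when i<k.
r[1] = 2
r[2] = max(2+2-1, 3+0) = 3
r[3] = max(2+3-1, 3+2-1, 7+0) = 7
r[4] = max(2+7-1, 3+3-1, 7+2-1, 12+0) = 12
r[5] = max(2+12-1, 3+7-1, 7+3-1, 12+2-1, 12+0) = 13
r[6] = max(2+13-1, 3+12-1, 7+7-1, 12+3-1, 12+2-1, 19+0) = 19
r[7] = max(2+19-1, 3+13-1, 7+12-1, …, 19+2-1, 9+0) = 20
r[8] = max(2+20-1, 3+19-1, 7+13-1, …, 9+2-1, 24+0) = 24
r[9] = max(2+24-1, 3+20-1, 7+19-1, …, 24+2-1, 13+0) = 25
One optimal plan: pieces 8 + 1 (1 cut) → $26 − $1 = $25.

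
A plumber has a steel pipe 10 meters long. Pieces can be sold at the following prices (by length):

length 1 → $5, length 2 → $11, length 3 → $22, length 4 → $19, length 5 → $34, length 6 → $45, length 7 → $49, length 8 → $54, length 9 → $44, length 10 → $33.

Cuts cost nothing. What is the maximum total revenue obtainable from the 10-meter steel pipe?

Build v[k] bottom-up: v[k] = max over allowed piece i of (p[i] + v[k−i]).
v[1] = 5
v[2] = max(5+5, 11+0) = 11
v[3] = max(5+11, 11+5, 22+0) = 22
v[4] = max(5+22, 11+11, 22+5, 19+0) = 27
v[5] = max(5+27, 11+22, 22+11, 19+5, 34+0) = 34
v[6] = max(5+34, 11+27, 22+22, 19+11, 34+5, 45+0) = 45
v[7] = max(5+45, 11+34, 22+27, …, 45+5, 49+0) = 50
v[8] = max(5+50, 11+45, 22+34, …, 49+5, 54+0) = 56
v[9] = max(5+56, 11+50, 22+45, …, 54+5, 44+0) = 67
v[10] = max(5+67, 11+56, 22+50, …, 44+5, 33+0) = 72
One optimal cutting: 6 + 3 + 1 → $45 + $22 + $5 = $72.

72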